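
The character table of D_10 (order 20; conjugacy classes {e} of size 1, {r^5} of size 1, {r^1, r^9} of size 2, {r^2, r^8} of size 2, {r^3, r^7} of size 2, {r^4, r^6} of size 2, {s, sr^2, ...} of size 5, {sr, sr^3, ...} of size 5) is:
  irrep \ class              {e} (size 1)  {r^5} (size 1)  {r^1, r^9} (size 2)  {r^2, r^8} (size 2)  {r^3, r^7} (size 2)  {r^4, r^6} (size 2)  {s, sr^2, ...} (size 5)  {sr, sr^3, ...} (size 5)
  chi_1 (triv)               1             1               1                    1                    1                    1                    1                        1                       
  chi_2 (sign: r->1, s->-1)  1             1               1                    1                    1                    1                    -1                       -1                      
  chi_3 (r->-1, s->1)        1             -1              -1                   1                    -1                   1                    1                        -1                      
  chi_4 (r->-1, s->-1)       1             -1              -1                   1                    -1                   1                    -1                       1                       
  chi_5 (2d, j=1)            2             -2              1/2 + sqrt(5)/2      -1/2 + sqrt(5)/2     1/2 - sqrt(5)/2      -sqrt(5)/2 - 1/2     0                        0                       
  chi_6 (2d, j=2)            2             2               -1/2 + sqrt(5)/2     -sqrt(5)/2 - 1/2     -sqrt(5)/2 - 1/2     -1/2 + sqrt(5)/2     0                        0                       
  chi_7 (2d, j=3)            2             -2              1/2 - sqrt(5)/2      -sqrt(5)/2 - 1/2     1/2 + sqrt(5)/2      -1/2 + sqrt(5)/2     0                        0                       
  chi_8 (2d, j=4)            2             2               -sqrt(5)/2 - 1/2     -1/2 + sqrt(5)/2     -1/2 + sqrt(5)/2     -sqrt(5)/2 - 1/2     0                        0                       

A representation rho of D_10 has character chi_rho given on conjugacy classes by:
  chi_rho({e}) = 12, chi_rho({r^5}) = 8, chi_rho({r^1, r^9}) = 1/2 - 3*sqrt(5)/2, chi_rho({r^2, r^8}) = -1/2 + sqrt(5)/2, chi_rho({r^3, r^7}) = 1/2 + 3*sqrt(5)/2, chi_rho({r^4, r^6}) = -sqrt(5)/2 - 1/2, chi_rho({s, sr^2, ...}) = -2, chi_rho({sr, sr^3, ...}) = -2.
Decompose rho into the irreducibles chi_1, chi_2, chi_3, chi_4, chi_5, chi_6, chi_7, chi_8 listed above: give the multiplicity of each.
Multiplicities: chi_1: 0, chi_2: 2, chi_3: 0, chi_4: 0, chi_5: 0, chi_6: 1, chi_7: 1, chi_8: 3.

Argument: Use <chi_rho, chi> = (1/|G|) sum_C |C| * chi_rho(C) * conj(chi(C)) with |G| = 20 for each irreducible chi in the table:
  <chi_rho, chi_1> = (1/20)[1*(12)*conj(1) + 1*(8)*conj(1) + 2*(1/2 - 3*sqrt(5)/2)*conj(1) + 2*(-1/2 + sqrt(5)/2)*conj(1) + 2*(1/2 + 3*sqrt(5)/2)*conj(1) + 2*(-sqrt(5)/2 - 1/2)*conj(1) + 5*(-2)*conj(1) + 5*(-2)*conj(1)]
      = (1/20)[(12) + (8) + (1 - 3*sqrt(5)) + (-1 + sqrt(5)) + (1 + 3*sqrt(5)) + (-sqrt(5) - 1) + (-10) + (-10)] = 0/20 = 0
  <chi_rho, chi_2> = (1/20)[1*(12)*conj(1) + 1*(8)*conj(1) + 2*(1/2 - 3*sqrt(5)/2)*conj(1) + 2*(-1/2 + sqrt(5)/2)*conj(1) + 2*(1/2 + 3*sqrt(5)/2)*conj(1) + 2*(-sqrt(5)/2 - 1/2)*conj(1) + 5*(-2)*conj(-1) + 5*(-2)*conj(-1)]
      = (1/20)[(12) + (8) + (1 - 3*sqrt(5)) + (-1 + sqrt(5)) + (1 + 3*sqrt(5)) + (-sqrt(5) - 1) + (10) + (10)] = 40/20 = 2
  <chi_rho, chi_3> = (1/20)[1*(12)*conj(1) + 1*(8)*conj(-1) + 2*(1/2 - 3*sqrt(5)/2)*conj(-1) + 2*(-1/2 + sqrt(5)/2)*conj(1) + 2*(1/2 + 3*sqrt(5)/2)*conj(-1) + 2*(-sqrt(5)/2 - 1/2)*conj(1) + 5*(-2)*conj(1) + 5*(-2)*conj(-1)]
      = (1/20)[(12) + (-8) + (-1 + 3*sqrt(5)) + (-1 + sqrt(5)) + (-3*sqrt(5) - 1) + (-sqrt(5) - 1) + (-10) + (10)] = 0/20 = 0
  <chi_rho, chi_4> = (1/20)[1*(12)*conj(1) + 1*(8)*conj(-1) + 2*(1/2 - 3*sqrt(5)/2)*conj(-1) + 2*(-1/2 + sqrt(5)/2)*conj(1) + 2*(1/2 + 3*sqrt(5)/2)*conj(-1) + 2*(-sqrt(5)/2 - 1/2)*conj(1) + 5*(-2)*conj(-1) + 5*(-2)*conj(1)]
      = (1/20)[(12) + (-8) + (-1 + 3*sqrt(5)) + (-1 + sqrt(5)) + (-3*sqrt(5) - 1) + (-sqrt(5) - 1) + (10) + (-10)] = 0/20 = 0
  <chi_rho, chi_5> = (1/20)[1*(12)*conj(2) + 1*(8)*conj(-2) + 2*(1/2 - 3*sqrt(5)/2)*conj(1/2 + sqrt(5)/2) + 2*(-1/2 + sqrt(5)/2)*conj(-1/2 + sqrt(5)/2) + 2*(1/2 + 3*sqrt(5)/2)*conj(1/2 - sqrt(5)/2) + 2*(-sqrt(5)/2 - 1/2)*conj(-sqrt(5)/2 - 1/2) + 5*(-2)*conj(0) + 5*(-2)*conj(0)]
      = (1/20)[(24) + (-16) + (-7 - sqrt(5)) + (3 - sqrt(5)) + (-7 + sqrt(5)) + (sqrt(5) + 3) + (0) + (0)] = 0/20 = 0
  <chi_rho, chi_6> = (1/20)[1*(12)*conj(2) + 1*(8)*conj(2) + 2*(1/2 - 3*sqrt(5)/2)*conj(-1/2 + sqrt(5)/2) + 2*(-1/2 + sqrt(5)/2)*conj(-sqrt(5)/2 - 1/2) + 2*(1/2 + 3*sqrt(5)/2)*conj(-sqrt(5)/2 - 1/2) + 2*(-sqrt(5)/2 - 1/2)*conj(-1/2 + sqrt(5)/2) + 5*(-2)*conj(0) + 5*(-2)*conj(0)]
      = (1/20)[(24) + (16) + (-8 + 2*sqrt(5)) + (-2) + (-8 - 2*sqrt(5)) + (-2) + (0) + (0)] = 20/20 = 1
  <chi_rho, chi_7> = (1/20)[1*(12)*conj(2) + 1*(8)*conj(-2) + 2*(1/2 - 3*sqrt(5)/2)*conj(1/2 - sqrt(5)/2) + 2*(-1/2 + sqrt(5)/2)*conj(-sqrt(5)/2 - 1/2) + 2*(1/2 + 3*sqrt(5)/2)*conj(1/2 + sqrt(5)/2) + 2*(-sqrt(5)/2 - 1/2)*conj(-1/2 + sqrt(5)/2) + 5*(-2)*conj(0) + 5*(-2)*conj(0)]
      = (1/20)[(24) + (-16) + (8 - 2*sqrt(5)) + (-2) + (2*sqrt(5) + 8) + (-2) + (0) + (0)] = 20/20 = 1
  <chi_rho, chi_8> = (1/20)[1*(12)*conj(2) + 1*(8)*conj(2) + 2*(1/2 - 3*sqrt(5)/2)*conj(-sqrt(5)/2 - 1/2) + 2*(-1/2 + sqrt(5)/2)*conj(-1/2 + sqrt(5)/2) + 2*(1/2 + 3*sqrt(5)/2)*conj(-1/2 + sqrt(5)/2) + 2*(-sqrt(5)/2 - 1/2)*conj(-sqrt(5)/2 - 1/2) + 5*(-2)*conj(0) + 5*(-2)*conj(0)]
      = (1/20)[(24) + (16) + (sqrt(5) + 7) + (3 - sqrt(5)) + (7 - sqrt(5)) + (sqrt(5) + 3) + (0) + (0)] = 60/20 = 3
Dimension check: dim(rho) = sum (mult * dim) = 0*1 + 2*1 + 0*1 + 0*1 + 0*2 + 1*2 + 1*2 + 3*2 = 12 = chi_rho(e) = 12.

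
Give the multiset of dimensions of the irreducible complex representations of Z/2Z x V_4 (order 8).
Dimensions: 1, 1, 1, 1, 1, 1, 1, 1

Why: There are 8 irreducibles (= number of conjugacy classes). Their dimensions d_i satisfy sum d_i^2 = |G| = 8: 1 + 1 + 1 + 1 + 1 + 1 + 1 + 1 = 8. (For the product with Z/2Z: each of the 2 1-dim characters of Z/2Z tensors with each irrep of V_4, giving 2 copies of each V_4-dimension.)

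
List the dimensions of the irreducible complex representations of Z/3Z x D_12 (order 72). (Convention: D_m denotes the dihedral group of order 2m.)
Dimensions: 1, 1, 1, 1, 1, 1, 1, 1, 1, 1, 1, 1, 2, 2, 2, 2, 2, 2, 2, 2, 2, 2, 2, 2, 2, 2, 2

Working: There are 27 irreducibles (= number of conjugacy classes). Their dimensions d_i satisfy sum d_i^2 = |G| = 72: 1 + 1 + 1 + 1 + 1 + 1 + 1 + 1 + 1 + 1 + 1 + 1 + 4 + 4 + 4 + 4 + 4 + 4 + 4 + 4 + 4 + 4 + 4 + 4 + 4 + 4 + 4 = 72. (For the product with Z/3Z: each of the 3 1-dim characters of Z/3Z tensors with each irrep of D_12, giving 3 copies of each D_12-dimension.)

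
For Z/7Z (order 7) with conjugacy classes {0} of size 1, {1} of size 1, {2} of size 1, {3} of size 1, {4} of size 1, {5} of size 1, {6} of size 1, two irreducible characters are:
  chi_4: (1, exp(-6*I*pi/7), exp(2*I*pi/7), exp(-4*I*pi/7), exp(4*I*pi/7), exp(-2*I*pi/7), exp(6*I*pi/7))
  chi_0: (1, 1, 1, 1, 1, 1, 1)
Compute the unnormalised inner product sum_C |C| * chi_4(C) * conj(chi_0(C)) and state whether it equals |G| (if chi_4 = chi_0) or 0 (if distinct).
Sum = 0; so <chi_4, chi_0> = 0 (distinct irreducibles are orthogonal).

Derivation: Compute term by term over conjugacy classes (|C| * chi_4(C) * conj(chi_0(C))):
  1*(1)*conj(1) + 1*(exp(-6*I*pi/7))*conj(1) + 1*(exp(2*I*pi/7))*conj(1) + 1*(exp(-4*I*pi/7))*conj(1) + 1*(exp(4*I*pi/7))*conj(1) + 1*(exp(-2*I*pi/7))*conj(1) + 1*(exp(6*I*pi/7))*conj(1)
  = (1) + (exp(-6*I*pi/7)) + (exp(2*I*pi/7)) + (exp(-4*I*pi/7)) + (exp(4*I*pi/7)) + (exp(-2*I*pi/7)) + (exp(6*I*pi/7))
  = 0.
(Exp terms are combined using exp(i*s)*conj(exp(i*t)) = exp(i*(s-t)), and sums of them are collapsed using the identity that for every m > 1 the m distinct m-th roots of unity sum to 0, e.g. 1 + exp(2*I*pi/3) + exp(-2*I*pi/3) = 0.)
Dividing by |G| = 7 gives 0/7 = 0, matching the row-orthogonality relation <chi_4, chi_0> = [chi_4 = chi_0].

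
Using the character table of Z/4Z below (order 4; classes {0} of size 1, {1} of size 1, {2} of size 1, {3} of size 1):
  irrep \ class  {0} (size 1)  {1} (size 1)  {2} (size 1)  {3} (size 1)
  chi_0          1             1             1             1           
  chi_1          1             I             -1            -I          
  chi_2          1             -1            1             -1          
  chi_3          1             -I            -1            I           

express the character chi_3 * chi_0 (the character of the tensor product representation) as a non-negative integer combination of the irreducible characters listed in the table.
chi_3 tensor chi_0 = chi_3 (all other irreducibles have multiplicity 0).

Argument: The character of a tensor product is the pointwise product (chi_3 * chi_0)(C) = chi_3(C) * chi_0(C):
  {0}: (1)*(1), {1}: (-I)*(1), {2}: (-1)*(1), {3}: (I)*(1)
so (chi_3 * chi_0) takes values
  {0} -> 1, {1} -> -I, {2} -> -1, {3} -> I.
Now take the inner product of this character with each irreducible chi from the table, <chi_3*chi_0, chi> = (1/4) sum_C |C| (chi_3*chi_0)(C) conj(chi(C)):
  <chi_3*chi_0, chi_0> = (1/4)[1*(1)*conj(1) + 1*(-I)*conj(1) + 1*(-1)*conj(1) + 1*(I)*conj(1)]
      = (1/4)[(1) + (-I) + (-1) + (I)] = 0/4 = 0
  <chi_3*chi_0, chi_1> = (1/4)[1*(1)*conj(1) + 1*(-I)*conj(I) + 1*(-1)*conj(-1) + 1*(I)*conj(-I)]
      = (1/4)[(1) + (-1) + (1) + (-1)] = 0/4 = 0
  <chi_3*chi_0, chi_2> = (1/4)[1*(1)*conj(1) + 1*(-I)*conj(-1) + 1*(-1)*conj(1) + 1*(I)*conj(-1)]
      = (1/4)[(1) + (I) + (-1) + (-I)] = 0/4 = 0
  <chi_3*chi_0, chi_3> = (1/4)[1*(1)*conj(1) + 1*(-I)*conj(-I) + 1*(-1)*conj(-1) + 1*(I)*conj(I)]
      = (1/4)[(1) + (1) + (1) + (1)] = 4/4 = 1
(Exp terms are combined using exp(i*s)*conj(exp(i*t)) = exp(i*(s-t)), and sums of them are collapsed using the identity that for every m > 1 the m distinct m-th roots of unity sum to 0, e.g. 1 + exp(2*I*pi/3) + exp(-2*I*pi/3) = 0.)
Hence the multiplicities are chi_3: 1. Dimension check: dim(chi_3)*dim(chi_0) = 1*1 = 1 and sum (mult * dim) = 1*1 = 1.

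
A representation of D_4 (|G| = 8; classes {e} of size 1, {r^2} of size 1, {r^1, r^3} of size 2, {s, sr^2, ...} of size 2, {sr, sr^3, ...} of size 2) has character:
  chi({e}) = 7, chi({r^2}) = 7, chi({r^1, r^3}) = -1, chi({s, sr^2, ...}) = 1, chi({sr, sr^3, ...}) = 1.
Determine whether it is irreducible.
Not irreducible (reducible): <chi, chi> = 13 > 1.

<chi, chi> = (1/|G|) sum_C |C| * |chi(C)|^2 = (1/8)[1*|7|^2 + 1*|7|^2 + 2*|-1|^2 + 2*|1|^2 + 2*|1|^2]
  = (1/8)[(49) + (49) + (2) + (2) + (2)] = 104/8 = 13.
A character is irreducible iff <chi, chi> = 1, so this representation is reducible.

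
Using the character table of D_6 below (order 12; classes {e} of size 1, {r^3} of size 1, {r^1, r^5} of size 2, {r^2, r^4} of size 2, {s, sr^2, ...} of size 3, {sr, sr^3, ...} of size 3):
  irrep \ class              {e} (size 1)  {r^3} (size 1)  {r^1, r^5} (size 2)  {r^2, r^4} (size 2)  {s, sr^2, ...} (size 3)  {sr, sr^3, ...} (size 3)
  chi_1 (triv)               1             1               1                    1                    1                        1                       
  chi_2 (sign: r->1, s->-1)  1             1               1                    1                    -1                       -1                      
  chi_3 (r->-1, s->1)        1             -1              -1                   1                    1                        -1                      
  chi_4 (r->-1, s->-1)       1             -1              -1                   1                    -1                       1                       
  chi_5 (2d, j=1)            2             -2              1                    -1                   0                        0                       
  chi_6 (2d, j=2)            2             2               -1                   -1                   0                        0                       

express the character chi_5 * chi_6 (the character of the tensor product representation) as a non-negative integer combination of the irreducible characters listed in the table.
chi_5 tensor chi_6 = chi_3 + chi_4 + chi_5 (all other irreducibles have multiplicity 0).

Working: The character of a tensor product is the pointwise product (chi_5 * chi_6)(C) = chi_5(C) * chi_6(C):
  {e}: (2)*(2), {r^3}: (-2)*(2), {r^1, r^5}: (1)*(-1), {r^2, r^4}: (-1)*(-1), {s, sr^2, ...}: (0)*(0), {sr, sr^3, ...}: (0)*(0)
so (chi_5 * chi_6) takes values
  {e} -> 4, {r^3} -> -4, {r^1, r^5} -> -1, {r^2, r^4} -> 1, {s, sr^2, ...} -> 0, {sr, sr^3, ...} -> 0.
Now take the inner product of this character with each irreducible chi from the table, <chi_5*chi_6, chi> = (1/12) sum_C |C| (chi_5*chi_6)(C) conj(chi(C)):
  <chi_5*chi_6, chi_1> = (1/12)[1*(4)*conj(1) + 1*(-4)*conj(1) + 2*(-1)*conj(1) + 2*(1)*conj(1) + 3*(0)*conj(1) + 3*(0)*conj(1)]
      = (1/12)[(4) + (-4) + (-2) + (2) + (0) + (0)] = 0/12 = 0
  <chi_5*chi_6, chi_2> = (1/12)[1*(4)*conj(1) + 1*(-4)*conj(1) + 2*(-1)*conj(1) + 2*(1)*conj(1) + 3*(0)*conj(-1) + 3*(0)*conj(-1)]
      = (1/12)[(4) + (-4) + (-2) + (2) + (0) + (0)] = 0/12 = 0
  <chi_5*chi_6, chi_3> = (1/12)[1*(4)*conj(1) + 1*(-4)*conj(-1) + 2*(-1)*conj(-1) + 2*(1)*conj(1) + 3*(0)*conj(1) + 3*(0)*conj(-1)]
      = (1/12)[(4) + (4) + (2) + (2) + (0) + (0)] = 12/12 = 1
  <chi_5*chi_6, chi_4> = (1/12)[1*(4)*conj(1) + 1*(-4)*conj(-1) + 2*(-1)*conj(-1) + 2*(1)*conj(1) + 3*(0)*conj(-1) + 3*(0)*conj(1)]
      = (1/12)[(4) + (4) + (2) + (2) + (0) + (0)] = 12/12 = 1
  <chi_5*chi_6, chi_5> = (1/12)[1*(4)*conj(2) + 1*(-4)*conj(-2) + 2*(-1)*conj(1) + 2*(1)*conj(-1) + 3*(0)*conj(0) + 3*(0)*conj(0)]
      = (1/12)[(8) + (8) + (-2) + (-2) + (0) + (0)] = 12/12 = 1
  <chi_5*chi_6, chi_6> = (1/12)[1*(4)*conj(2) + 1*(-4)*conj(2) + 2*(-1)*conj(-1) + 2*(1)*conj(-1) + 3*(0)*conj(0) + 3*(0)*conj(0)]
      = (1/12)[(8) + (-8) + (2) + (-2) + (0) + (0)] = 0/12 = 0
Hence the multiplicities are chi_3: 1, chi_4: 1, chi_5: 1. Dimension check: dim(chi_5)*dim(chi_6) = 2*2 = 4 and sum (mult * dim) = 1*1 + 1*1 + 1*2 = 4.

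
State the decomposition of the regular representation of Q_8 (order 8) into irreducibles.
Each irreducible V_i of dimension d_i appears with multiplicity d_i, i.e. rho_reg = (direct sum over all irreducibles V_i) d_i V_i. The irreducible dimensions for Q_8 are 1, 1, 1, 1, 2: 4 irreducibles of dimension 1, each with multiplicity 1; 1 irreducible of dimension 2, with multiplicity 2. Total dimension 4*1*1 + 1*2*2 = 8 = |G|.

Proof sketch: General theorem: in the regular representation of a finite group G, each irreducible appears with multiplicity equal to its dimension. Check: dim(rho_reg) = sum d_i^2 = 1 + 1 + 1 + 1 + 4 = 8 = |G|.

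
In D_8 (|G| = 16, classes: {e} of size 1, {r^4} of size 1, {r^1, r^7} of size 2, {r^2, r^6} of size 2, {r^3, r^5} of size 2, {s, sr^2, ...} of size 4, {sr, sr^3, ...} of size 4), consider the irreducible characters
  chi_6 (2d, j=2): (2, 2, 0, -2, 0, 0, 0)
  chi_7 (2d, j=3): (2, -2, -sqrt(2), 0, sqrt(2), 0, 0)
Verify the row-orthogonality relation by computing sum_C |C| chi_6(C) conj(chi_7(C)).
Sum = 0; so <chi_6, chi_7> = 0 (distinct irreducibles are orthogonal).

Derivation: Compute term by term over conjugacy classes (|C| * chi_6(C) * conj(chi_7(C))):
  1*(2)*conj(2) + 1*(2)*conj(-2) + 2*(0)*conj(-sqrt(2)) + 2*(-2)*conj(0) + 2*(0)*conj(sqrt(2)) + 4*(0)*conj(0) + 4*(0)*conj(0)
  = (4) + (-4) + (0) + (0) + (0) + (0) + (0)
  = 0.
Dividing by |G| = 16 gives 0/16 = 0, matching the row-orthogonality relation <chi_6, chi_7> = [chi_6 = chi_7].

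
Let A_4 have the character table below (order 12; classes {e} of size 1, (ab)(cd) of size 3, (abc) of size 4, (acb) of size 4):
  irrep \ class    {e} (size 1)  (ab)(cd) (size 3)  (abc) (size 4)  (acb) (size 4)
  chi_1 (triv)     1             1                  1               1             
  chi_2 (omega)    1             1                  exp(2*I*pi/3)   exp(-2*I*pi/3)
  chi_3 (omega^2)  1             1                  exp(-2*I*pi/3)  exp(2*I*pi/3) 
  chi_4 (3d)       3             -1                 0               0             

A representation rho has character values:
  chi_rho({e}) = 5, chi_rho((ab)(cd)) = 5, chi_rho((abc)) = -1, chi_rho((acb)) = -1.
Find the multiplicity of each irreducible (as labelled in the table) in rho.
Multiplicities: chi_1: 1, chi_2: 2, chi_3: 2, chi_4: 0.

Argument: Use <chi_rho, chi> = (1/|G|) sum_C |C| * chi_rho(C) * conj(chi(C)) with |G| = 12 for each irreducible chi in the table:
  <chi_rho, chi_1> = (1/12)[1*(5)*conj(1) + 3*(5)*conj(1) + 4*(-1)*conj(1) + 4*(-1)*conj(1)]
      = (1/12)[(5) + (15) + (-4) + (-4)] = 12/12 = 1
  <chi_rho, chi_2> = (1/12)[1*(5)*conj(1) + 3*(5)*conj(1) + 4*(-1)*conj(exp(2*I*pi/3)) + 4*(-1)*conj(exp(-2*I*pi/3))]
      = (1/12)[(5) + (15) + (8 + 4*exp(-2*I*pi/3) + 8*exp(2*I*pi/3)) + (8 + 8*exp(-2*I*pi/3) + 4*exp(2*I*pi/3))] = 24/12 = 2
  <chi_rho, chi_3> = (1/12)[1*(5)*conj(1) + 3*(5)*conj(1) + 4*(-1)*conj(exp(-2*I*pi/3)) + 4*(-1)*conj(exp(2*I*pi/3))]
      = (1/12)[(5) + (15) + (8 + 8*exp(-2*I*pi/3) + 4*exp(2*I*pi/3)) + (8 + 4*exp(-2*I*pi/3) + 8*exp(2*I*pi/3))] = 24/12 = 2
  <chi_rho, chi_4> = (1/12)[1*(5)*conj(3) + 3*(5)*conj(-1) + 4*(-1)*conj(0) + 4*(-1)*conj(0)]
      = (1/12)[(15) + (-15) + (0) + (0)] = 0/12 = 0
(Exp terms are combined using exp(i*s)*conj(exp(i*t)) = exp(i*(s-t)), and sums of them are collapsed using the identity that for every m > 1 the m distinct m-th roots of unity sum to 0, e.g. 1 + exp(2*I*pi/3) + exp(-2*I*pi/3) = 0.)
Dimension check: dim(rho) = sum (mult * dim) = 1*1 + 2*1 + 2*1 + 0*3 = 5 = chi_rho(e) = 5.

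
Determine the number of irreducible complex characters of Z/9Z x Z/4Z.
36

Argument: The number of irreducible complex representations of a finite group equals its number of conjugacy classes. Z/9Z x Z/4Z is abelian of order 36, so every element is its own conjugacy class: 36 classes, so Z/9Z x Z/4Z (order 36) has exactly 36 irreducible complex representations.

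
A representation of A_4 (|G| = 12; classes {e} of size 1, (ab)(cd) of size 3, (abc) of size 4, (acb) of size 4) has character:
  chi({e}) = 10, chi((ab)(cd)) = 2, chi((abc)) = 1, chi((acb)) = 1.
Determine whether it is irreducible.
Not irreducible (reducible): <chi, chi> = 10 > 1.

Solution. <chi, chi> = (1/|G|) sum_C |C| * |chi(C)|^2 = (1/12)[1*|10|^2 + 3*|2|^2 + 4*|1|^2 + 4*|1|^2]
  = (1/12)[(100) + (12) + (4) + (4)] = 120/12 = 10.
(Exp terms are combined using exp(i*s)*conj(exp(i*t)) = exp(i*(s-t)), and sums of them are collapsed using the identity that for every m > 1 the m distinct m-th roots of unity sum to 0, e.g. 1 + exp(2*I*pi/3) + exp(-2*I*pi/3) = 0.)
A character is irreducible iff <chi, chi> = 1, so this representation is reducible.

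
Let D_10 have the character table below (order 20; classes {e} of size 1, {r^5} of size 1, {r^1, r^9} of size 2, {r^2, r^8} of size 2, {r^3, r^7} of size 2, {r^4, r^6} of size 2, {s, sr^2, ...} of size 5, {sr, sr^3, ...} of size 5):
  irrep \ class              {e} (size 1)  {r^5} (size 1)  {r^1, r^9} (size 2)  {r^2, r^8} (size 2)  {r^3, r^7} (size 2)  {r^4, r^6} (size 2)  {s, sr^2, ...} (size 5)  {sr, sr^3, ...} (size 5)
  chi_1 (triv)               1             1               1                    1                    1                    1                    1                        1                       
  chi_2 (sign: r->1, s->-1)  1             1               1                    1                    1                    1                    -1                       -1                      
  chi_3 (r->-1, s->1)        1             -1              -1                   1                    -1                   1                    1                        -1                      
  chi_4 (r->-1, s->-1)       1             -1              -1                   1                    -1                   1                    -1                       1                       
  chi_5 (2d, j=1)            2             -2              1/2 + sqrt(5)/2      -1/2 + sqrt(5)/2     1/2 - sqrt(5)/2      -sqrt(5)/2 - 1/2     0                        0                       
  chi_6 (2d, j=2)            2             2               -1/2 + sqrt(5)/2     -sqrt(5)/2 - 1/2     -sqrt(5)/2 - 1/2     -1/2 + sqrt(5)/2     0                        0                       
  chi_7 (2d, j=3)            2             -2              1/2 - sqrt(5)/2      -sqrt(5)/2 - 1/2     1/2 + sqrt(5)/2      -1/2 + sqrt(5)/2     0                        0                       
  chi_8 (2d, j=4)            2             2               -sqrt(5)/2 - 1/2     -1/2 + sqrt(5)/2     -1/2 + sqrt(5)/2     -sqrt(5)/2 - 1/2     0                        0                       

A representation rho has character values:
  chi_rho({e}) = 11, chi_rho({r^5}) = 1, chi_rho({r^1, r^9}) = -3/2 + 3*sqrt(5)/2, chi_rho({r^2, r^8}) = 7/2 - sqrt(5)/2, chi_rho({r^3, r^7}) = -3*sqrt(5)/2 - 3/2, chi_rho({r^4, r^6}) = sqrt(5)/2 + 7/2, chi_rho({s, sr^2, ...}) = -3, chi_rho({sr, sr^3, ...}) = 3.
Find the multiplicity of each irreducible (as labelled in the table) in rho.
Multiplicities: chi_1: 1, chi_2: 1, chi_3: 0, chi_4: 3, chi_5: 1, chi_6: 2, chi_7: 0, chi_8: 0.

Explanation: Use <chi_rho, chi> = (1/|G|) sum_C |C| * chi_rho(C) * conj(chi(C)) with |G| = 20 for each irreducible chi in the table:
  <chi_rho, chi_1> = (1/20)[1*(11)*conj(1) + 1*(1)*conj(1) + 2*(-3/2 + 3*sqrt(5)/2)*conj(1) + 2*(7/2 - sqrt(5)/2)*conj(1) + 2*(-3*sqrt(5)/2 - 3/2)*conj(1) + 2*(sqrt(5)/2 + 7/2)*conj(1) + 5*(-3)*conj(1) + 5*(3)*conj(1)]
      = (1/20)[(11) + (1) + (-3 + 3*sqrt(5)) + (7 - sqrt(5)) + (-3*sqrt(5) - 3) + (sqrt(5) + 7) + (-15) + (15)] = 20/20 = 1
  <chi_rho, chi_2> = (1/20)[1*(11)*conj(1) + 1*(1)*conj(1) + 2*(-3/2 + 3*sqrt(5)/2)*conj(1) + 2*(7/2 - sqrt(5)/2)*conj(1) + 2*(-3*sqrt(5)/2 - 3/2)*conj(1) + 2*(sqrt(5)/2 + 7/2)*conj(1) + 5*(-3)*conj(-1) + 5*(3)*conj(-1)]
      = (1/20)[(11) + (1) + (-3 + 3*sqrt(5)) + (7 - sqrt(5)) + (-3*sqrt(5) - 3) + (sqrt(5) + 7) + (15) + (-15)] = 20/20 = 1
  <chi_rho, chi_3> = (1/20)[1*(11)*conj(1) + 1*(1)*conj(-1) + 2*(-3/2 + 3*sqrt(5)/2)*conj(-1) + 2*(7/2 - sqrt(5)/2)*conj(1) + 2*(-3*sqrt(5)/2 - 3/2)*conj(-1) + 2*(sqrt(5)/2 + 7/2)*conj(1) + 5*(-3)*conj(1) + 5*(3)*conj(-1)]
      = (1/20)[(11) + (-1) + (3 - 3*sqrt(5)) + (7 - sqrt(5)) + (3 + 3*sqrt(5)) + (sqrt(5) + 7) + (-15) + (-15)] = 0/20 = 0
  <chi_rho, chi_4> = (1/20)[1*(11)*conj(1) + 1*(1)*conj(-1) + 2*(-3/2 + 3*sqrt(5)/2)*conj(-1) + 2*(7/2 - sqrt(5)/2)*conj(1) + 2*(-3*sqrt(5)/2 - 3/2)*conj(-1) + 2*(sqrt(5)/2 + 7/2)*conj(1) + 5*(-3)*conj(-1) + 5*(3)*conj(1)]
      = (1/20)[(11) + (-1) + (3 - 3*sqrt(5)) + (7 - sqrt(5)) + (3 + 3*sqrt(5)) + (sqrt(5) + 7) + (15) + (15)] = 60/20 = 3
  <chi_rho, chi_5> = (1/20)[1*(11)*conj(2) + 1*(1)*conj(-2) + 2*(-3/2 + 3*sqrt(5)/2)*conj(1/2 + sqrt(5)/2) + 2*(7/2 - sqrt(5)/2)*conj(-1/2 + sqrt(5)/2) + 2*(-3*sqrt(5)/2 - 3/2)*conj(1/2 - sqrt(5)/2) + 2*(sqrt(5)/2 + 7/2)*conj(-sqrt(5)/2 - 1/2) + 5*(-3)*conj(0) + 5*(3)*conj(0)]
      = (1/20)[(22) + (-2) + (6) + (-6 + 4*sqrt(5)) + (6) + (-4*sqrt(5) - 6) + (0) + (0)] = 20/20 = 1
  <chi_rho, chi_6> = (1/20)[1*(11)*conj(2) + 1*(1)*conj(2) + 2*(-3/2 + 3*sqrt(5)/2)*conj(-1/2 + sqrt(5)/2) + 2*(7/2 - sqrt(5)/2)*conj(-sqrt(5)/2 - 1/2) + 2*(-3*sqrt(5)/2 - 3/2)*conj(-sqrt(5)/2 - 1/2) + 2*(sqrt(5)/2 + 7/2)*conj(-1/2 + sqrt(5)/2) + 5*(-3)*conj(0) + 5*(3)*conj(0)]
      = (1/20)[(22) + (2) + (9 - 3*sqrt(5)) + (-3*sqrt(5) - 1) + (3*sqrt(5) + 9) + (-1 + 3*sqrt(5)) + (0) + (0)] = 40/20 = 2
  <chi_rho, chi_7> = (1/20)[1*(11)*conj(2) + 1*(1)*conj(-2) + 2*(-3/2 + 3*sqrt(5)/2)*conj(1/2 - sqrt(5)/2) + 2*(7/2 - sqrt(5)/2)*conj(-sqrt(5)/2 - 1/2) + 2*(-3*sqrt(5)/2 - 3/2)*conj(1/2 + sqrt(5)/2) + 2*(sqrt(5)/2 + 7/2)*conj(-1/2 + sqrt(5)/2) + 5*(-3)*conj(0) + 5*(3)*conj(0)]
      = (1/20)[(22) + (-2) + (-9 + 3*sqrt(5)) + (-3*sqrt(5) - 1) + (-9 - 3*sqrt(5)) + (-1 + 3*sqrt(5)) + (0) + (0)] = 0/20 = 0
  <chi_rho, chi_8> = (1/20)[1*(11)*conj(2) + 1*(1)*conj(2) + 2*(-3/2 + 3*sqrt(5)/2)*conj(-sqrt(5)/2 - 1/2) + 2*(7/2 - sqrt(5)/2)*conj(-1/2 + sqrt(5)/2) + 2*(-3*sqrt(5)/2 - 3/2)*conj(-1/2 + sqrt(5)/2) + 2*(sqrt(5)/2 + 7/2)*conj(-sqrt(5)/2 - 1/2) + 5*(-3)*conj(0) + 5*(3)*conj(0)]
      = (1/20)[(22) + (2) + (-6) + (-6 + 4*sqrt(5)) + (-6) + (-4*sqrt(5) - 6) + (0) + (0)] = 0/20 = 0
Dimension check: dim(rho) = sum (mult * dim) = 1*1 + 1*1 + 0*1 + 3*1 + 1*2 + 2*2 + 0*2 + 0*2 = 11 = chi_rho(e) = 11.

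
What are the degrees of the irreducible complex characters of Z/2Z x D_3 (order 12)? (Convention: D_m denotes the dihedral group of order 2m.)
Dimensions: 1, 1, 1, 1, 2, 2

Details: There are 6 irreducibles (= number of conjugacy classes). Their dimensions d_i satisfy sum d_i^2 = |G| = 12: 1 + 1 + 1 + 1 + 4 + 4 = 12. (For the product with Z/2Z: each of the 2 1-dim characters of Z/2Z tensors with each irrep of D_3, giving 2 copies of each D_3-dimension.)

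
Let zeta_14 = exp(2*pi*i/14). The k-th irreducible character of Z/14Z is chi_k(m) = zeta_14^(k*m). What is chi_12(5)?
chi_12(5) = zeta_14^60 = exp(4*I*pi/7)

Proof sketch: chi_12(5) = zeta_14^(12*5) = zeta_14^60. Since zeta_14^14 = 1, this equals zeta_14^4 = exp(2*pi*i*4/14) = exp(4*I*pi/7).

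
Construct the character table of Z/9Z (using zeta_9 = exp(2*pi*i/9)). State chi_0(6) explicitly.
Character table of Z/9Z (irreps indexed chi_0,...,chi_8 with chi_k(m) = zeta_9^(k*m), zeta_9 = exp(2*pi*i/9)):
  irrep \ class  {0} (size 1)  {1} (size 1)    {2} (size 1)    {3} (size 1)    {4} (size 1)    {5} (size 1)    {6} (size 1)    {7} (size 1)    {8} (size 1)  
  chi_0          1             1               1               1               1               1               1               1               1             
  chi_1          1             exp(2*I*pi/9)   exp(4*I*pi/9)   exp(2*I*pi/3)   exp(8*I*pi/9)   exp(-8*I*pi/9)  exp(-2*I*pi/3)  exp(-4*I*pi/9)  exp(-2*I*pi/9)
  chi_2          1             exp(4*I*pi/9)   exp(8*I*pi/9)   exp(-2*I*pi/3)  exp(-2*I*pi/9)  exp(2*I*pi/9)   exp(2*I*pi/3)   exp(-8*I*pi/9)  exp(-4*I*pi/9)
  chi_3          1             exp(2*I*pi/3)   exp(-2*I*pi/3)  1               exp(2*I*pi/3)   exp(-2*I*pi/3)  1               exp(2*I*pi/3)   exp(-2*I*pi/3)
  chi_4          1             exp(8*I*pi/9)   exp(-2*I*pi/9)  exp(2*I*pi/3)   exp(-4*I*pi/9)  exp(4*I*pi/9)   exp(-2*I*pi/3)  exp(2*I*pi/9)   exp(-8*I*pi/9)
  chi_5          1             exp(-8*I*pi/9)  exp(2*I*pi/9)   exp(-2*I*pi/3)  exp(4*I*pi/9)   exp(-4*I*pi/9)  exp(2*I*pi/3)   exp(-2*I*pi/9)  exp(8*I*pi/9) 
  chi_6          1             exp(-2*I*pi/3)  exp(2*I*pi/3)   1               exp(-2*I*pi/3)  exp(2*I*pi/3)   1               exp(-2*I*pi/3)  exp(2*I*pi/3) 
  chi_7          1             exp(-4*I*pi/9)  exp(-8*I*pi/9)  exp(2*I*pi/3)   exp(2*I*pi/9)   exp(-2*I*pi/9)  exp(-2*I*pi/3)  exp(8*I*pi/9)   exp(4*I*pi/9) 
  chi_8          1             exp(-2*I*pi/9)  exp(-4*I*pi/9)  exp(-2*I*pi/3)  exp(-8*I*pi/9)  exp(8*I*pi/9)   exp(2*I*pi/3)   exp(4*I*pi/9)   exp(2*I*pi/9) 

Spot check: chi_0(6) = zeta_9^(0*6) = zeta_9^0 = 1.

Derivation: Z/9Z is abelian, so all 9 irreducible complex representations are 1-dimensional. They are given by chi_k(m) = zeta_9^(k*m) for k = 0,...,8. Row orthogonality: sum_m chi_k(m) conj(chi_l(m)) = 9 * [k = l].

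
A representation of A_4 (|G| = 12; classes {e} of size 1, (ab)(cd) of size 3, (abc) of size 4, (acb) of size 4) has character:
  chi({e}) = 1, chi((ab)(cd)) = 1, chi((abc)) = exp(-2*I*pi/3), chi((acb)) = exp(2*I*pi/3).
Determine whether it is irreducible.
Irreducible: <chi, chi> = 1.

Why: <chi, chi> = (1/|G|) sum_C |C| * |chi(C)|^2 = (1/12)[1*|1|^2 + 3*|1|^2 + 4*|exp(-2*I*pi/3)|^2 + 4*|exp(2*I*pi/3)|^2]
  = (1/12)[(1) + (3) + (4) + (4)] = 12/12 = 1.
(Exp terms are combined using exp(i*s)*conj(exp(i*t)) = exp(i*(s-t)), and sums of them are collapsed using the identity that for every m > 1 the m distinct m-th roots of unity sum to 0, e.g. 1 + exp(2*I*pi/3) + exp(-2*I*pi/3) = 0.)
A character is irreducible iff <chi, chi> = 1, so this representation is irreducible.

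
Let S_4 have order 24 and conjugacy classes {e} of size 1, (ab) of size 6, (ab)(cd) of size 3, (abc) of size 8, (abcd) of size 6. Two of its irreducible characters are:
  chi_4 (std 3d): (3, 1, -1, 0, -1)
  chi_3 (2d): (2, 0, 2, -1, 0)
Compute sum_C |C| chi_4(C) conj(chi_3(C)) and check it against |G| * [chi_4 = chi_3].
Sum = 0; so <chi_4, chi_3> = 0 (distinct irreducibles are orthogonal).

Working: Compute term by term over conjugacy classes (|C| * chi_4(C) * conj(chi_3(C))):
  1*(3)*conj(2) + 6*(1)*conj(0) + 3*(-1)*conj(2) + 8*(0)*conj(-1) + 6*(-1)*conj(0)
  = (6) + (0) + (-6) + (0) + (0)
  = 0.
Dividing by |G| = 24 gives 0/24 = 0, matching the row-orthogonality relation <chi_4, chi_3> = [chi_4 = chi_3].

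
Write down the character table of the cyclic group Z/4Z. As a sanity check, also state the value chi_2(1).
Character table of Z/4Z (irreps indexed chi_0,...,chi_3 with chi_k(m) = zeta_4^(k*m), zeta_4 = exp(2*pi*i/4)):
  irrep \ class  {0} (size 1)  {1} (size 1)  {2} (size 1)  {3} (size 1)
  chi_0          1             1             1             1           
  chi_1          1             I             -1            -I          
  chi_2          1             -1            1             -1          
  chi_3          1             -I            -1            I           

Spot check: chi_2(1) = zeta_4^(2*1) = zeta_4^2 = -1.

Justification: Z/4Z is abelian, so all 4 irreducible complex representations are 1-dimensional. They are given by chi_k(m) = zeta_4^(k*m) for k = 0,...,3. Row orthogonality: sum_m chi_k(m) conj(chi_l(m)) = 4 * [k = l].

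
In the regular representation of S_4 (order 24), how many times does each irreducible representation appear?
Each irreducible V_i of dimension d_i appears with multiplicity d_i, i.e. rho_reg = (direct sum over all irreducibles V_i) d_i V_i. The irreducible dimensions for S_4 are 1, 1, 2, 3, 3: 2 irreducibles of dimension 1, each with multiplicity 1; 1 irreducible of dimension 2, with multiplicity 2; 2 irreducibles of dimension 3, each with multiplicity 3. Total dimension 2*1*1 + 1*2*2 + 2*3*3 = 24 = |G|.

Details: General theorem: in the regular representation of a finite group G, each irreducible appears with multiplicity equal to its dimension. Check: dim(rho_reg) = sum d_i^2 = 1 + 1 + 4 + 9 + 9 = 24 = |G|.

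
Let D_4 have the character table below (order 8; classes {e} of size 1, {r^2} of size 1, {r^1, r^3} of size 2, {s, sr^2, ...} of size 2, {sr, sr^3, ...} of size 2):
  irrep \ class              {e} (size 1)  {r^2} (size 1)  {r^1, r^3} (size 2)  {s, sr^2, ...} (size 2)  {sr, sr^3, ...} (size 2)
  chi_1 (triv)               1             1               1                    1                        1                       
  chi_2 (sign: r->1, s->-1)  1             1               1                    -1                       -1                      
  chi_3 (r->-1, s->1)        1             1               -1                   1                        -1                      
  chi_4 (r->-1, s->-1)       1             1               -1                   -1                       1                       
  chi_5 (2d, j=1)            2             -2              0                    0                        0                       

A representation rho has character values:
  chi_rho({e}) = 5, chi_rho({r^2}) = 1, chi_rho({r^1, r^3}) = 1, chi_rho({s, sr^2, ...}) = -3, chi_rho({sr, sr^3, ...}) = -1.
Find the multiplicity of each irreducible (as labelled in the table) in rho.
Multiplicities: chi_1: 0, chi_2: 2, chi_3: 0, chi_4: 1, chi_5: 1.

Derivation: Use <chi_rho, chi> = (1/|G|) sum_C |C| * chi_rho(C) * conj(chi(C)) with |G| = 8 for each irreducible chi in the table:
  <chi_rho, chi_1> = (1/8)[1*(5)*conj(1) + 1*(1)*conj(1) + 2*(1)*conj(1) + 2*(-3)*conj(1) + 2*(-1)*conj(1)]
      = (1/8)[(5) + (1) + (2) + (-6) + (-2)] = 0/8 = 0
  <chi_rho, chi_2> = (1/8)[1*(5)*conj(1) + 1*(1)*conj(1) + 2*(1)*conj(1) + 2*(-3)*conj(-1) + 2*(-1)*conj(-1)]
      = (1/8)[(5) + (1) + (2) + (6) + (2)] = 16/8 = 2
  <chi_rho, chi_3> = (1/8)[1*(5)*conj(1) + 1*(1)*conj(1) + 2*(1)*conj(-1) + 2*(-3)*conj(1) + 2*(-1)*conj(-1)]
      = (1/8)[(5) + (1) + (-2) + (-6) + (2)] = 0/8 = 0
  <chi_rho, chi_4> = (1/8)[1*(5)*conj(1) + 1*(1)*conj(1) + 2*(1)*conj(-1) + 2*(-3)*conj(-1) + 2*(-1)*conj(1)]
      = (1/8)[(5) + (1) + (-2) + (6) + (-2)] = 8/8 = 1
  <chi_rho, chi_5> = (1/8)[1*(5)*conj(2) + 1*(1)*conj(-2) + 2*(1)*conj(0) + 2*(-3)*conj(0) + 2*(-1)*conj(0)]
      = (1/8)[(10) + (-2) + (0) + (0) + (0)] = 8/8 = 1
Dimension check: dim(rho) = sum (mult * dim) = 0*1 + 2*1 + 0*1 + 1*1 + 1*2 = 5 = chi_rho(e) = 5.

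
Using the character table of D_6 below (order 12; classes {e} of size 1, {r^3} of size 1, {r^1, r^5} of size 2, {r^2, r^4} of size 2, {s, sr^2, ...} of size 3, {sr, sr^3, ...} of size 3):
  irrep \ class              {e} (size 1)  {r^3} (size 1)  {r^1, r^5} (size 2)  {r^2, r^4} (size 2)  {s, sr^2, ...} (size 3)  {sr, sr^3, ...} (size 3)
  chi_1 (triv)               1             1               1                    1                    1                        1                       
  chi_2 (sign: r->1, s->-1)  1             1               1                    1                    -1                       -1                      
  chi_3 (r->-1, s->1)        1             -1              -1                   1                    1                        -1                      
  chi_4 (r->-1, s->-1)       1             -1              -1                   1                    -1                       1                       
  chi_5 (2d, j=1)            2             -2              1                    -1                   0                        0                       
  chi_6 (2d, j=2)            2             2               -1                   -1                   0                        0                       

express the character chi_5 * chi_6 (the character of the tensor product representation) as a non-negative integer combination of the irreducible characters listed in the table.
chi_5 tensor chi_6 = chi_3 + chi_4 + chi_5 (all other irreducibles have multiplicity 0).

Working: The character of a tensor product is the pointwise product (chi_5 * chi_6)(C) = chi_5(C) * chi_6(C):
  {e}: (2)*(2), {r^3}: (-2)*(2), {r^1, r^5}: (1)*(-1), {r^2, r^4}: (-1)*(-1), {s, sr^2, ...}: (0)*(0), {sr, sr^3, ...}: (0)*(0)
so (chi_5 * chi_6) takes values
  {e} -> 4, {r^3} -> -4, {r^1, r^5} -> -1, {r^2, r^4} -> 1, {s, sr^2, ...} -> 0, {sr, sr^3, ...} -> 0.
Now take the inner product of this character with each irreducible chi from the table, <chi_5*chi_6, chi> = (1/12) sum_C |C| (chi_5*chi_6)(C) conj(chi(C)):
  <chi_5*chi_6, chi_1> = (1/12)[1*(4)*conj(1) + 1*(-4)*conj(1) + 2*(-1)*conj(1) + 2*(1)*conj(1) + 3*(0)*conj(1) + 3*(0)*conj(1)]
      = (1/12)[(4) + (-4) + (-2) + (2) + (0) + (0)] = 0/12 = 0
  <chi_5*chi_6, chi_2> = (1/12)[1*(4)*conj(1) + 1*(-4)*conj(1) + 2*(-1)*conj(1) + 2*(1)*conj(1) + 3*(0)*conj(-1) + 3*(0)*conj(-1)]
      = (1/12)[(4) + (-4) + (-2) + (2) + (0) + (0)] = 0/12 = 0
  <chi_5*chi_6, chi_3> = (1/12)[1*(4)*conj(1) + 1*(-4)*conj(-1) + 2*(-1)*conj(-1) + 2*(1)*conj(1) + 3*(0)*conj(1) + 3*(0)*conj(-1)]
      = (1/12)[(4) + (4) + (2) + (2) + (0) + (0)] = 12/12 = 1
  <chi_5*chi_6, chi_4> = (1/12)[1*(4)*conj(1) + 1*(-4)*conj(-1) + 2*(-1)*conj(-1) + 2*(1)*conj(1) + 3*(0)*conj(-1) + 3*(0)*conj(1)]
      = (1/12)[(4) + (4) + (2) + (2) + (0) + (0)] = 12/12 = 1
  <chi_5*chi_6, chi_5> = (1/12)[1*(4)*conj(2) + 1*(-4)*conj(-2) + 2*(-1)*conj(1) + 2*(1)*conj(-1) + 3*(0)*conj(0) + 3*(0)*conj(0)]
      = (1/12)[(8) + (8) + (-2) + (-2) + (0) + (0)] = 12/12 = 1
  <chi_5*chi_6, chi_6> = (1/12)[1*(4)*conj(2) + 1*(-4)*conj(2) + 2*(-1)*conj(-1) + 2*(1)*conj(-1) + 3*(0)*conj(0) + 3*(0)*conj(0)]
      = (1/12)[(8) + (-8) + (2) + (-2) + (0) + (0)] = 0/12 = 0
Hence the multiplicities are chi_3: 1, chi_4: 1, chi_5: 1. Dimension check: dim(chi_5)*dim(chi_6) = 2*2 = 4 and sum (mult * dim) = 1*1 + 1*1 + 1*2 = 4.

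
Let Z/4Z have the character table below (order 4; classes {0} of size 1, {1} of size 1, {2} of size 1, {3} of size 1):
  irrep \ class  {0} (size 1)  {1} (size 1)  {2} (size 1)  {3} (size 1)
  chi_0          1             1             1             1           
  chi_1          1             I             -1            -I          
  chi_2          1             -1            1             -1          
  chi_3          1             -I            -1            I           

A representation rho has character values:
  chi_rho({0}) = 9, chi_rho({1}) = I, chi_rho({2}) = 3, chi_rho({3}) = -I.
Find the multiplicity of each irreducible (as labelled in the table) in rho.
Multiplicities: chi_0: 3, chi_1: 2, chi_2: 3, chi_3: 1.

Explanation: Use <chi_rho, chi> = (1/|G|) sum_C |C| * chi_rho(C) * conj(chi(C)) with |G| = 4 for each irreducible chi in the table:
  <chi_rho, chi_0> = (1/4)[1*(9)*conj(1) + 1*(I)*conj(1) + 1*(3)*conj(1) + 1*(-I)*conj(1)]
      = (1/4)[(9) + (I) + (3) + (-I)] = 12/4 = 3
  <chi_rho, chi_1> = (1/4)[1*(9)*conj(1) + 1*(I)*conj(I) + 1*(3)*conj(-1) + 1*(-I)*conj(-I)]
      = (1/4)[(9) + (1) + (-3) + (1)] = 8/4 = 2
  <chi_rho, chi_2> = (1/4)[1*(9)*conj(1) + 1*(I)*conj(-1) + 1*(3)*conj(1) + 1*(-I)*conj(-1)]
      = (1/4)[(9) + (-I) + (3) + (I)] = 12/4 = 3
  <chi_rho, chi_3> = (1/4)[1*(9)*conj(1) + 1*(I)*conj(-I) + 1*(3)*conj(-1) + 1*(-I)*conj(I)]
      = (1/4)[(9) + (-1) + (-3) + (-1)] = 4/4 = 1
(Exp terms are combined using exp(i*s)*conj(exp(i*t)) = exp(i*(s-t)), and sums of them are collapsed using the identity that for every m > 1 the m distinct m-th roots of unity sum to 0, e.g. 1 + exp(2*I*pi/3) + exp(-2*I*pi/3) = 0.)
Dimension check: dim(rho) = sum (mult * dim) = 3*1 + 2*1 + 3*1 + 1*1 = 9 = chi_rho(e) = 9.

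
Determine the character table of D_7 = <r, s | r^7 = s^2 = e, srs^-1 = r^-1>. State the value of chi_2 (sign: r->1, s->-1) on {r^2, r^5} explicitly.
Conjugacy classes: {e} of size 1, {r^1, r^6} of size 2, {r^2, r^5} of size 2, {r^3, r^4} of size 2, {s, sr, ..., sr^6} of size 7.
Character table:
  irrep \ class              {e} (size 1)  {r^1, r^6} (size 2)  {r^2, r^5} (size 2)  {r^3, r^4} (size 2)  {s, sr, ..., sr^6} (size 7)
  chi_1 (triv)               1             1                    1                    1                    1                          
  chi_2 (sign: r->1, s->-1)  1             1                    1                    1                    -1                         
  chi_3 (2d, j=1)            2             2*cos(2*pi/7)        -2*cos(3*pi/7)       -2*cos(pi/7)         0                          
  chi_4 (2d, j=2)            2             -2*cos(3*pi/7)       -2*cos(pi/7)         2*cos(2*pi/7)        0                          
  chi_5 (2d, j=3)            2             -2*cos(pi/7)         2*cos(2*pi/7)        -2*cos(3*pi/7)       0                          

Spot check: chi_2 (sign: r->1, s->-1) on {r^2, r^5} = 1.

Working: D_7 has order 2*7 = 14 with 5 conjugacy classes, hence 5 irreducibles. Sum of squared dims 1 + 1 + 4 + 4 + 4 = 14 = |G|. Linear characters come from the abelianisation; the 2-dimensional irreps have character r^k -> 2*cos(2*pi*j*k/7), reflections -> 0.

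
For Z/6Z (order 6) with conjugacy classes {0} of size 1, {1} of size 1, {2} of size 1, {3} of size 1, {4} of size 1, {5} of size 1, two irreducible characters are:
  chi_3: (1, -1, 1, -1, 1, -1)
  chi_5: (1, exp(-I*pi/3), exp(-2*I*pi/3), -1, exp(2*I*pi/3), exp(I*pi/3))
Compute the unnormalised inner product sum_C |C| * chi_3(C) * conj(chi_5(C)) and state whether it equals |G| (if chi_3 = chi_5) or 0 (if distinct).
Sum = 0; so <chi_3, chi_5> = 0 (distinct irreducibles are orthogonal).

Explanation: Compute term by term over conjugacy classes (|C| * chi_3(C) * conj(chi_5(C))):
  1*(1)*conj(1) + 1*(-1)*conj(exp(-I*pi/3)) + 1*(1)*conj(exp(-2*I*pi/3)) + 1*(-1)*conj(-1) + 1*(1)*conj(exp(2*I*pi/3)) + 1*(-1)*conj(exp(I*pi/3))
  = (1) + (-exp(I*pi/3)) + (exp(2*I*pi/3)) + (1) + (exp(-2*I*pi/3)) + (-exp(-I*pi/3))
  = 0.
(Exp terms are combined using exp(i*s)*conj(exp(i*t)) = exp(i*(s-t)), and sums of them are collapsed using the identity that for every m > 1 the m distinct m-th roots of unity sum to 0, e.g. 1 + exp(2*I*pi/3) + exp(-2*I*pi/3) = 0.)
Dividing by |G| = 6 gives 0/6 = 0, matching the row-orthogonality relation <chi_3, chi_5> = [chi_3 = chi_5].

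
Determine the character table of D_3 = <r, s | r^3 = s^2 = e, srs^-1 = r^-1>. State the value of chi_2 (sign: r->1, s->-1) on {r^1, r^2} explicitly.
Conjugacy classes: {e} of size 1, {r^1, r^2} of size 2, {s, sr, ..., sr^2} of size 3.
Character table:
  irrep \ class              {e} (size 1)  {r^1, r^2} (size 2)  {s, sr, ..., sr^2} (size 3)
  chi_1 (triv)               1             1                    1                          
  chi_2 (sign: r->1, s->-1)  1             1                    -1                         
  chi_3 (2d, j=1)            2             -1                   0                          

Spot check: chi_2 (sign: r->1, s->-1) on {r^1, r^2} = 1.

Proof sketch: D_3 has order 2*3 = 6 with 3 conjugacy classes, hence 3 irreducibles. Sum of squared dims 1 + 1 + 4 = 6 = |G|. Linear characters come from the abelianisation; the 2-dimensional irreps have character r^k -> 2*cos(2*pi*j*k/3), reflections -> 0.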